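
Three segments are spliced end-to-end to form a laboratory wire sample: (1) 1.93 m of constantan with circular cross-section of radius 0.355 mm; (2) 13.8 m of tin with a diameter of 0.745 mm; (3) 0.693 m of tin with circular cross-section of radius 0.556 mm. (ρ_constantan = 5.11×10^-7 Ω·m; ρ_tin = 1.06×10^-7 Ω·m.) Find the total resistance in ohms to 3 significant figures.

5.92 Ω

Seg 1: A = πr² = π(3.5500e-04 m)² = 3.959e-07 m²
R_1 = (5.11×10^-7)(1.93)/(3.959e-07) = 2.491 Ω
Seg 2: A = π(d/2)² = π(3.7250e-04 m)² = 4.359e-07 m²
R_2 = (1.06×10^-7)(13.8)/(4.359e-07) = 3.356 Ω
Seg 3: A = πr² = π(5.5600e-04 m)² = 9.712e-07 m²
R_3 = (1.06×10^-7)(0.693)/(9.712e-07) = 0.07564 Ω
R_total = R_1 + R_2 + R_3 = 5.92 Ω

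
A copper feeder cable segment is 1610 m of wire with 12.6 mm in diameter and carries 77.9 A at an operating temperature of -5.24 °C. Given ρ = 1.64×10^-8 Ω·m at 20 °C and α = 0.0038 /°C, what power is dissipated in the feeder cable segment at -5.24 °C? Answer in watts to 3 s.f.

1160 W

A = π(d/2)² = π(6.3000e-03 m)² = 1.247e-04 m²
R₍20₎ = ρL/A = (1.64×10^-8)(1610)/(1.247e-04) = 0.2118 Ω
R₍-5.24₎ = R₍20₎(1 + αΔT) = 0.2118 × (1 + 0.0038×-25.2) = 0.1914 Ω
P = I²R = (77.9)² × 0.1914 = 1160 W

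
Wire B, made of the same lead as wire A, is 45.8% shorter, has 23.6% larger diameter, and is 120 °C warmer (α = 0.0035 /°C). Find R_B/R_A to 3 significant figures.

R ∝ ρL/d² with ρ ∝ (1+αΔT), so R_B/R_A = (1 − 45.8/100) × (1 + 23.6/100)⁻² × (1 + 0.0035×120)
= 0.542 × 0.6546 × 1.42 = 0.504

0.504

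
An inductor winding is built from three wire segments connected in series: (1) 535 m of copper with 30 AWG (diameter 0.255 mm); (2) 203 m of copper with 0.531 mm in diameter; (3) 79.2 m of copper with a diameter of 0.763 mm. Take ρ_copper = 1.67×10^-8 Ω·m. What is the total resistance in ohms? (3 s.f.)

Seg 1: A = π(0.255/2 mm)² = π(1.2750e-04 m)² = 5.107e-08 m²
R_1 = (1.67×10^-8)(535)/(5.107e-08) = 174.9 Ω
Seg 2: A = π(d/2)² = π(2.6550e-04 m)² = 2.215e-07 m²
R_2 = (1.67×10^-8)(203)/(2.215e-07) = 15.31 Ω
Seg 3: A = π(d/2)² = π(3.8150e-04 m)² = 4.572e-07 m²
R_3 = (1.67×10^-8)(79.2)/(4.572e-07) = 2.893 Ω
R_total = R_1 + R_2 + R_3 = 193 Ω

193 Ω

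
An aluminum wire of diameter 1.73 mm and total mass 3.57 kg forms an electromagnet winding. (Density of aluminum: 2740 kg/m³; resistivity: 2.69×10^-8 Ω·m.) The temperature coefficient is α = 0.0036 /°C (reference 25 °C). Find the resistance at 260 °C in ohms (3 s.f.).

11.7 Ω

A = π(d/2)² = π(8.6500e-04 m)² = 2.3506e-06 m²
L = m/(density·A) = 3.57/(2740×2.3506e-06) = 554.3 m
R = ρL/A = (2.69×10^-8)(554.3)/(2.3506e-06) = 6.343 Ω
R(260 °C) = 6.343 × (1 + 0.0036×235) = 11.7 Ω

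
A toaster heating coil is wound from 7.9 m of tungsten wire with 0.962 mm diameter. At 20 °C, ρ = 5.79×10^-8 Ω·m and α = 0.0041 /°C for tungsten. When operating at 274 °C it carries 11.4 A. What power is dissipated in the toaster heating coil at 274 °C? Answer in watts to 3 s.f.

167 W

A = π(d/2)² = π(4.8100e-04 m)² = 7.268e-07 m²
R₍20₎ = ρL/A = (5.79×10^-8)(7.9)/(7.268e-07) = 0.6293 Ω
R₍274₎ = R₍20₎(1 + αΔT) = 0.6293 × (1 + 0.0041×254) = 1.285 Ω
P = I²R = (11.4)² × 1.285 = 167 W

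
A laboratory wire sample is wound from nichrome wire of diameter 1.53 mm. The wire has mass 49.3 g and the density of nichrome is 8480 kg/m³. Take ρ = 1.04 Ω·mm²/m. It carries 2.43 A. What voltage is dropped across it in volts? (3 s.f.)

4.35 V

ρ = 1.04 Ω·mm²/m = 1.04×10^-6 Ω·m
A = π(d/2)² = π(7.6500e-04 m)² = 1.8385e-06 m²
L = m/(density·A) = 0.0493/(8480×1.8385e-06) = 3.162 m
R = ρL/A = (1.04×10^-6)(3.162)/(1.8385e-06) = 1.789 Ω
V = IR = 2.43 × 1.789 = 4.35 V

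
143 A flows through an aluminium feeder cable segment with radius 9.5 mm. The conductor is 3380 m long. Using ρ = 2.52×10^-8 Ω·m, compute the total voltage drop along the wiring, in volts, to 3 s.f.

43.0 V

A = πr² = π(9.5000e-03 m)² = 2.835e-04 m²
R = ρL/A = (2.52×10^-8)(3380)/(2.835e-04) = 0.3004 Ω
V = IR = 143 × 0.3004 = 43.0 V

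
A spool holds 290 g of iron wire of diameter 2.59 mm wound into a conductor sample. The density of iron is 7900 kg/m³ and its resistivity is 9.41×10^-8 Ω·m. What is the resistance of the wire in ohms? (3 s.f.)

A = π(d/2)² = π(1.2950e-03 m)² = 5.2685e-06 m²
L = m/(density·A) = 0.29/(7900×5.2685e-06) = 6.968 m
R = ρL/A = (9.41×10^-8)(6.968)/(5.2685e-06) = 0.124 Ω

0.124 Ω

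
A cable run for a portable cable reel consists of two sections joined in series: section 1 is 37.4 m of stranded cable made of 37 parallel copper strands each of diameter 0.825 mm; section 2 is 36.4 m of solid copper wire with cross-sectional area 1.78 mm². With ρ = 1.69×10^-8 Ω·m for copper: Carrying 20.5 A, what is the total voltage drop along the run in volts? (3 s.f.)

Section 1: A_strand = π(4.1250e-04)² = 5.346e-07 m²; R₁ = ρL/(N·A_s) = (1.69×10^-8)(37.4)/(37×5.346e-07) = 0.03196 Ω
Section 2: A = 1.78 mm² = 1.780e-06 m²
R₂ = (1.69×10^-8)(36.4)/(1.780e-06) = 0.3456 Ω
R = R₁ + R₂ = 0.3776 Ω
V = IR = 20.5 × 0.3776 = 7.74 V

7.74 V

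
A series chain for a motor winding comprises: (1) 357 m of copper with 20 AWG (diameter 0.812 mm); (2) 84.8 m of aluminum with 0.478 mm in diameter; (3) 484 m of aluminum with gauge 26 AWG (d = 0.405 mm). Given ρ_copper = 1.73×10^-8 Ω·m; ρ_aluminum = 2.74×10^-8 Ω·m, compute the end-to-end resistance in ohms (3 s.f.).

Seg 1: A = π(0.812/2 mm)² = π(4.0600e-04 m)² = 5.178e-07 m²
R_1 = (1.73×10^-8)(357)/(5.178e-07) = 11.93 Ω
Seg 2: A = π(d/2)² = π(2.3900e-04 m)² = 1.795e-07 m²
R_2 = (2.74×10^-8)(84.8)/(1.795e-07) = 12.95 Ω
Seg 3: A = π(0.405/2 mm)² = π(2.0250e-04 m)² = 1.288e-07 m²
R_3 = (2.74×10^-8)(484)/(1.288e-07) = 102.9 Ω
R_total = R_1 + R_2 + R_3 = 128 Ω

128 Ω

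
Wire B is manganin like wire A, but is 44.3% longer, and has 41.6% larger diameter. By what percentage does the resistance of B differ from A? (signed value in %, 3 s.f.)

-28.0%

R ∝ L/d², so R_B/R_A = (1 + 44.3/100) × (1 + 41.6/100)⁻²
= 1.443 × 0.4987 = 0.7197
(R_B − R_A)/R_A = 0.7197 − 1 = -28.0%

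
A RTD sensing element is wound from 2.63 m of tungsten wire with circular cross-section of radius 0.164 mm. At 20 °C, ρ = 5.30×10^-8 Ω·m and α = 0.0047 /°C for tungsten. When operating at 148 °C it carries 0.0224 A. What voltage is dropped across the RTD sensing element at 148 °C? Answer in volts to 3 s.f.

A = πr² = π(1.6400e-04 m)² = 8.450e-08 m²
R₍20₎ = ρL/A = (5.30×10^-8)(2.63)/(8.450e-08) = 1.65 Ω
R₍148₎ = R₍20₎(1 + αΔT) = 1.65 × (1 + 0.0047×128) = 2.642 Ω
V = IR = 0.0224 × 2.642 = 0.0592 V

0.0592 V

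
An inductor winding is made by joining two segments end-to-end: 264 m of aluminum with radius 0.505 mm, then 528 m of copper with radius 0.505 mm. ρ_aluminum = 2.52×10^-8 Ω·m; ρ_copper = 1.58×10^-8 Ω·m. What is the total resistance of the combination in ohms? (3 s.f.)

Segment 1: A = πr² = π(5.0500e-04 m)² = 8.012e-07 m²
R₁ = ρL/A = (2.52×10^-8)(264)/(8.012e-07) = 8.304 Ω
R₂ = (1.58×10^-8)(528)/(8.012e-07) = 10.41 Ω
R = R₁ + R₂ = 18.7 Ω

18.7 Ω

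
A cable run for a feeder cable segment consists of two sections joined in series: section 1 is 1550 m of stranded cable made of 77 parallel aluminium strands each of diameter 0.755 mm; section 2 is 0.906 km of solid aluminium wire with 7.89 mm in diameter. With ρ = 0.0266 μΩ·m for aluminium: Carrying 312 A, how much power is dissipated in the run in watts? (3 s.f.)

1.64×10^5 W

ρ = 0.0266 μΩ·m = 2.66×10^-8 Ω·m
Section 1: A_strand = π(3.7750e-04)² = 4.477e-07 m²; R₁ = ρL/(N·A_s) = (2.66×10^-8)(1550)/(77×4.477e-07) = 1.196 Ω
Section 2: A = π(d/2)² = π(3.9450e-03 m)² = 4.889e-05 m²
R₂ = (2.66×10^-8)(906)/(4.889e-05) = 0.4929 Ω
R = R₁ + R₂ = 1.689 Ω
P = I²R = (312)² × 1.689 = 1.64×10^5 W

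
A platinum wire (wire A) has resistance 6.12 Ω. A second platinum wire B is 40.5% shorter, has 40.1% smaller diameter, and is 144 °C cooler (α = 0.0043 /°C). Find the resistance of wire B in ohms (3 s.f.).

3.86 Ω

R ∝ ρL/d² with ρ ∝ (1+αΔT), so R_B/R_A = (1 − 40.5/100) × (1 − 40.1/100)⁻² × (1 − 0.0043×144)
= 0.595 × 2.787 × 0.3808 = 0.6315
R_B = 0.6315 × 6.12 = 3.86 Ω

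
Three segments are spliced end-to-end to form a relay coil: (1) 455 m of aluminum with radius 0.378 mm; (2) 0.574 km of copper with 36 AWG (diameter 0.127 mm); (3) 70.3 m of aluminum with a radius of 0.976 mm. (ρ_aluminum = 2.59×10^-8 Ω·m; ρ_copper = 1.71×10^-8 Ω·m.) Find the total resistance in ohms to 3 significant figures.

Seg 1: A = πr² = π(3.7800e-04 m)² = 4.489e-07 m²
R_1 = (2.59×10^-8)(455)/(4.489e-07) = 26.25 Ω
Seg 2: A = π(0.127/2 mm)² = π(6.3500e-05 m)² = 1.267e-08 m²
R_2 = (1.71×10^-8)(574)/(1.267e-08) = 774.8 Ω
Seg 3: A = πr² = π(9.7600e-04 m)² = 2.993e-06 m²
R_3 = (2.59×10^-8)(70.3)/(2.993e-06) = 0.6084 Ω
R_total = R_1 + R_2 + R_3 = 802 Ω

802 Ω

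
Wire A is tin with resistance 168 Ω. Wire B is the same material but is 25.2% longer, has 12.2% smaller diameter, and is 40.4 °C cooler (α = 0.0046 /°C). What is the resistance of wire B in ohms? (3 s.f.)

R ∝ ρL/d² with ρ ∝ (1+αΔT), so R_B/R_A = (1 + 25.2/100) × (1 − 12.2/100)⁻² × (1 − 0.0046×40.4)
= 1.252 × 1.297 × 0.8142 = 1.322
R_B = 1.322 × 168 = 222 Ω

222 Ω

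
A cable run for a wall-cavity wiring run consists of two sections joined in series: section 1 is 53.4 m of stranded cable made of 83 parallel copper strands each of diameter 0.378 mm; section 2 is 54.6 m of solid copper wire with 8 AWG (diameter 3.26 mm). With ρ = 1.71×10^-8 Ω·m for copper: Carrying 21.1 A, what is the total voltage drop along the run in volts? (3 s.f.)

4.43 V

Section 1: A_strand = π(1.8900e-04)² = 1.122e-07 m²; R₁ = ρL/(N·A_s) = (1.71×10^-8)(53.4)/(83×1.122e-07) = 0.09804 Ω
Section 2: A = π(3.26/2 mm)² = π(1.6300e-03 m)² = 8.347e-06 m²
R₂ = (1.71×10^-8)(54.6)/(8.347e-06) = 0.1119 Ω
R = R₁ + R₂ = 0.2099 Ω
V = IR = 21.1 × 0.2099 = 4.43 V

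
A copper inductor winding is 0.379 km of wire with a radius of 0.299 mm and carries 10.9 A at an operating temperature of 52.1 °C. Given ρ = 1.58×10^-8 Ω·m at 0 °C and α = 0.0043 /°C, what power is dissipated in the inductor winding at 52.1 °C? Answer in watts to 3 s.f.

3100 W

A = πr² = π(2.9900e-04 m)² = 2.809e-07 m²
R₍0₎ = ρL/A = (1.58×10^-8)(379)/(2.809e-07) = 21.32 Ω
R₍52.1₎ = R₍0₎(1 + αΔT) = 21.32 × (1 + 0.0043×52.1) = 26.1 Ω
P = I²R = (10.9)² × 26.1 = 3100 W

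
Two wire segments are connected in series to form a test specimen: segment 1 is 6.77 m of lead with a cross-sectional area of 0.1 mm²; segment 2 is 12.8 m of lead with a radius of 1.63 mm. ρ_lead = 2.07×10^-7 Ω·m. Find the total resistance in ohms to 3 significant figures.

14.3 Ω

Segment 1: A = 0.1 mm² = 1.000e-07 m²
R₁ = ρL/A = (2.07×10^-7)(6.77)/(1.000e-07) = 14.01 Ω
Segment 2: A = πr² = π(1.6300e-03 m)² = 8.347e-06 m²
R₂ = (2.07×10^-7)(12.8)/(8.347e-06) = 0.3174 Ω
R = R₁ + R₂ = 14.3 Ω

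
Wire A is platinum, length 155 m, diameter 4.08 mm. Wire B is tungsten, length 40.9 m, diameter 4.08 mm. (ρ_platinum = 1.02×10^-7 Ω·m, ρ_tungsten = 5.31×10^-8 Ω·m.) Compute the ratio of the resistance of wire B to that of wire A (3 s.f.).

R ∝ ρL/d², so R_B/R_A = (ρ_B/ρ_A) × (L_B/L_A)
= (5.31×10^-8/1.02×10^-7) × (40.9/155) = 0.137

0.137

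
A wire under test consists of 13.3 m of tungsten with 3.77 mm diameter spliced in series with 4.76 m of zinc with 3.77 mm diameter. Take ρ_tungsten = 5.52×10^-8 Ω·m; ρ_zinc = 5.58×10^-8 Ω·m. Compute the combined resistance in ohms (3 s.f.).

Segment 1: A = π(d/2)² = π(1.8850e-03 m)² = 1.116e-05 m²
R₁ = ρL/A = (5.52×10^-8)(13.3)/(1.116e-05) = 0.06577 Ω
R₂ = (5.58×10^-8)(4.76)/(1.116e-05) = 0.02379 Ω
R = R₁ + R₂ = 0.0896 Ω

0.0896 Ω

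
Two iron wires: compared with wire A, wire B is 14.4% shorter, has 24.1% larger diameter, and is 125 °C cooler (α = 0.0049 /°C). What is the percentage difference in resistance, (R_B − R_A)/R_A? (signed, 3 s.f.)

R ∝ ρL/d² with ρ ∝ (1+αΔT), so R_B/R_A = (1 − 14.4/100) × (1 + 24.1/100)⁻² × (1 − 0.0049×125)
= 0.856 × 0.6493 × 0.3875 = 0.2154
(R_B − R_A)/R_A = 0.2154 − 1 = -78.5%

-78.5%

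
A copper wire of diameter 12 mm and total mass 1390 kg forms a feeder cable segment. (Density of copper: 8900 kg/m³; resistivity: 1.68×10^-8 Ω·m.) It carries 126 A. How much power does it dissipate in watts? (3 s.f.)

3260 W

A = π(d/2)² = π(6.0000e-03 m)² = 1.1310e-04 m²
L = m/(density·A) = 1390/(8900×1.1310e-04) = 1381 m
R = ρL/A = (1.68×10^-8)(1381)/(1.1310e-04) = 0.2051 Ω
P = I²R = (126)² × 0.2051 = 3260 W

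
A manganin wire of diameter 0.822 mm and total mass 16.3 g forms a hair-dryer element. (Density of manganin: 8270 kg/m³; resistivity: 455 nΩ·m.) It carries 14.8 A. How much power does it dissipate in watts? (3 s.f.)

ρ = 455 nΩ·m = 4.55×10^-7 Ω·m
A = π(d/2)² = π(4.1100e-04 m)² = 5.3068e-07 m²
L = m/(density·A) = 0.0163/(8270×5.3068e-07) = 3.714 m
R = ρL/A = (4.55×10^-7)(3.714)/(5.3068e-07) = 3.184 Ω
P = I²R = (14.8)² × 3.184 = 698 W

698 W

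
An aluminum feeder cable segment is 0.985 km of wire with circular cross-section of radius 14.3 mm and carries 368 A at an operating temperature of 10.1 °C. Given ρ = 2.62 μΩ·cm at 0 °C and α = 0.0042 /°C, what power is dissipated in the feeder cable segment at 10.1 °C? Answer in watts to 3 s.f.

5670 W

ρ = 2.62 μΩ·cm = 2.62×10^-8 Ω·m
A = πr² = π(1.4300e-02 m)² = 6.424e-04 m²
R₍0₎ = ρL/A = (2.62×10^-8)(985)/(6.424e-04) = 0.04017 Ω
R₍10.1₎ = R₍0₎(1 + αΔT) = 0.04017 × (1 + 0.0042×10.1) = 0.04188 Ω
P = I²R = (368)² × 0.04188 = 5670 W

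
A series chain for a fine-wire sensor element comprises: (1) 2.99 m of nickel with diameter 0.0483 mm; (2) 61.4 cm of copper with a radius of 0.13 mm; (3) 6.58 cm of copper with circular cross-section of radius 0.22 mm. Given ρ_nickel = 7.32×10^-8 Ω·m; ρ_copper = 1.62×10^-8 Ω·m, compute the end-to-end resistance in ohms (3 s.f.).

Seg 1: A = π(d/2)² = π(2.4150e-05 m)² = 1.832e-09 m²
R_1 = (7.32×10^-8)(2.99)/(1.832e-09) = 119.5 Ω
Seg 2: A = πr² = π(1.3000e-04 m)² = 5.309e-08 m²
R_2 = (1.62×10^-8)(0.614)/(5.309e-08) = 0.1873 Ω
Seg 3: A = πr² = π(2.2000e-04 m)² = 1.521e-07 m²
R_3 = (1.62×10^-8)(0.0658)/(1.521e-07) = 0.00701 Ω
R_total = R_1 + R_2 + R_3 = 120 Ω

120 Ω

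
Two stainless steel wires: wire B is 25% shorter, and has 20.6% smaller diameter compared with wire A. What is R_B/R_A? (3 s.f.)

1.19

R ∝ L/d², so R_B/R_A = (1 − 25/100) × (1 − 20.6/100)⁻²
= 0.75 × 1.586 = 1.19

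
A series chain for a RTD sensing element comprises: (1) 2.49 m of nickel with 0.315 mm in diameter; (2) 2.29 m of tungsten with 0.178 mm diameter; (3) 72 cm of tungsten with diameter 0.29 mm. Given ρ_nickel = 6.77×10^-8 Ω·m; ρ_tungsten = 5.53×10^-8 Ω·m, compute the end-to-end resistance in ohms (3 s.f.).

Seg 1: A = π(d/2)² = π(1.5750e-04 m)² = 7.793e-08 m²
R_1 = (6.77×10^-8)(2.49)/(7.793e-08) = 2.163 Ω
Seg 2: A = π(d/2)² = π(8.9000e-05 m)² = 2.488e-08 m²
R_2 = (5.53×10^-8)(2.29)/(2.488e-08) = 5.089 Ω
Seg 3: A = π(d/2)² = π(1.4500e-04 m)² = 6.605e-08 m²
R_3 = (5.53×10^-8)(0.72)/(6.605e-08) = 0.6028 Ω
R_total = R_1 + R_2 + R_3 = 7.85 Ω

7.85 Ω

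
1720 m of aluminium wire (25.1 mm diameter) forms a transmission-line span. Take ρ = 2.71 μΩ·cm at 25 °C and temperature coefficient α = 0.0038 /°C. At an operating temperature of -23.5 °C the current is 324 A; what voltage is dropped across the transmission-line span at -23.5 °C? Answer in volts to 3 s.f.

ρ = 2.71 μΩ·cm = 2.71×10^-8 Ω·m
A = π(d/2)² = π(1.2550e-02 m)² = 4.948e-04 m²
R₍25₎ = ρL/A = (2.71×10^-8)(1720)/(4.948e-04) = 0.0942 Ω
R₍-23.5₎ = R₍25₎(1 + αΔT) = 0.0942 × (1 + 0.0038×-48.5) = 0.07684 Ω
V = IR = 324 × 0.07684 = 24.9 V

24.9 V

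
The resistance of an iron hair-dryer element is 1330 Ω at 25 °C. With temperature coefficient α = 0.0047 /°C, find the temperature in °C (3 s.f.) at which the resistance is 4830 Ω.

585 °C

R = R₀(1 + α(T − T₀)) ⇒ T = T₀ + (R/R₀ − 1)/α
T = 25 + (4830/1330 − 1)/0.0047 = 25 + (2.632)/0.0047 = 585 °C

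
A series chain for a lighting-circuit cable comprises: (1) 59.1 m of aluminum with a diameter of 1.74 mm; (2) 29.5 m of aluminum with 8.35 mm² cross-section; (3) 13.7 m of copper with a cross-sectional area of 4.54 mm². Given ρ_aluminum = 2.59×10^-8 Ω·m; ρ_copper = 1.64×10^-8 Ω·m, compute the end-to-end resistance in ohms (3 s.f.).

Seg 1: A = π(d/2)² = π(8.7000e-04 m)² = 2.378e-06 m²
R_1 = (2.59×10^-8)(59.1)/(2.378e-06) = 0.6437 Ω
Seg 2: A = 8.35 mm² = 8.350e-06 m²
R_2 = (2.59×10^-8)(29.5)/(8.350e-06) = 0.0915 Ω
Seg 3: A = 4.54 mm² = 4.540e-06 m²
R_3 = (1.64×10^-8)(13.7)/(4.540e-06) = 0.04949 Ω
R_total = R_1 + R_2 + R_3 = 0.785 Ω

0.785 Ω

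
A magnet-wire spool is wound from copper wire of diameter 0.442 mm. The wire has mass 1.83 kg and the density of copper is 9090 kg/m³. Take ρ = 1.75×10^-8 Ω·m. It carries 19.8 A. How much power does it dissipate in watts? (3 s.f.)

A = π(d/2)² = π(2.2100e-04 m)² = 1.5344e-07 m²
L = m/(density·A) = 1.83/(9090×1.5344e-07) = 1312 m
R = ρL/A = (1.75×10^-8)(1312)/(1.5344e-07) = 149.6 Ω
P = I²R = (19.8)² × 149.6 = 58700 W

58700 W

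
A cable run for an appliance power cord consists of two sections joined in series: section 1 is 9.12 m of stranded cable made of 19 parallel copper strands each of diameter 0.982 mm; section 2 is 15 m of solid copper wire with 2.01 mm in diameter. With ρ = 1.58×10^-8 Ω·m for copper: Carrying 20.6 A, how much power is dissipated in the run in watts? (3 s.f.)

35.9 W

Section 1: A_strand = π(4.9100e-04)² = 7.574e-07 m²; R₁ = ρL/(N·A_s) = (1.58×10^-8)(9.12)/(19×7.574e-07) = 0.01001 Ω
Section 2: A = π(d/2)² = π(1.0050e-03 m)² = 3.173e-06 m²
R₂ = (1.58×10^-8)(15)/(3.173e-06) = 0.07469 Ω
R = R₁ + R₂ = 0.0847 Ω
P = I²R = (20.6)² × 0.0847 = 35.9 W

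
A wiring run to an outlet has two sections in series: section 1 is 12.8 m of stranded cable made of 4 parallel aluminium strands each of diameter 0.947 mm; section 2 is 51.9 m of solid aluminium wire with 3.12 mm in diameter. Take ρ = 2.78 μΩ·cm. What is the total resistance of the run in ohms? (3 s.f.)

ρ = 2.78 μΩ·cm = 2.78×10^-8 Ω·m
Section 1: A_strand = π(4.7350e-04)² = 7.044e-07 m²; R₁ = ρL/(N·A_s) = (2.78×10^-8)(12.8)/(4×7.044e-07) = 0.1263 Ω
Section 2: A = π(d/2)² = π(1.5600e-03 m)² = 7.645e-06 m²
R₂ = (2.78×10^-8)(51.9)/(7.645e-06) = 0.1887 Ω
R = R₁ + R₂ = 0.315 Ω

0.315 Ω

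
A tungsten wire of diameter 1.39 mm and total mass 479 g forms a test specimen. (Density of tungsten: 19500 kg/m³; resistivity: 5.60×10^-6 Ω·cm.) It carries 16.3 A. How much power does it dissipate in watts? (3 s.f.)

159 W

ρ = 5.60×10^-6 Ω·cm = 5.60×10^-8 Ω·m
A = π(d/2)² = π(6.9500e-04 m)² = 1.5175e-06 m²
L = m/(density·A) = 0.479/(19500×1.5175e-06) = 16.19 m
R = ρL/A = (5.60×10^-8)(16.19)/(1.5175e-06) = 0.5974 Ω
P = I²R = (16.3)² × 0.5974 = 159 W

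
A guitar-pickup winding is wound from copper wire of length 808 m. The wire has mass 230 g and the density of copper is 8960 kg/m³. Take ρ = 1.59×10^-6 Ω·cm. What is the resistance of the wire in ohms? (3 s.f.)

404 Ω

ρ = 1.59×10^-6 Ω·cm = 1.59×10^-8 Ω·m
A = m/(density·L) = 0.23/(8960×808) = 3.1769e-08 m²
R = ρL/A = (1.59×10^-8)(808)/(3.1769e-08) = 404 Ω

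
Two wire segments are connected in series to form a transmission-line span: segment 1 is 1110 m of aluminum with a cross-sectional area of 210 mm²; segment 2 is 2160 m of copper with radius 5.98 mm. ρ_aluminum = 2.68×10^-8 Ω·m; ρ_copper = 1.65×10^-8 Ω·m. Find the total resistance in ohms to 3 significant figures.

0.459 Ω

Segment 1: A = 210 mm² = 2.100e-04 m²
R₁ = ρL/A = (2.68×10^-8)(1110)/(2.100e-04) = 0.1417 Ω
Segment 2: A = πr² = π(5.9800e-03 m)² = 1.123e-04 m²
R₂ = (1.65×10^-8)(2160)/(1.123e-04) = 0.3172 Ω
R = R₁ + R₂ = 0.459 Ω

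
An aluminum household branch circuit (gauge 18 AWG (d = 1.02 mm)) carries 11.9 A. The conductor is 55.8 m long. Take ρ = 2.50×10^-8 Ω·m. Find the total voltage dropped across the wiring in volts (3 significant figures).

A = π(1.02/2 mm)² = π(5.1000e-04 m)² = 8.171e-07 m²
R = ρL/A = (2.50×10^-8)(55.8)/(8.171e-07) = 1.707 Ω
V = IR = 11.9 × 1.707 = 20.3 V

20.3 V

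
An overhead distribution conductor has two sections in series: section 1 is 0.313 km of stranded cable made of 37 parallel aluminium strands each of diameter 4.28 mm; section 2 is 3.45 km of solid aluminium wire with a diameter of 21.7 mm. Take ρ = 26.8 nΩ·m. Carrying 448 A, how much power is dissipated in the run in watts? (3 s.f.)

ρ = 26.8 nΩ·m = 2.68×10^-8 Ω·m
Section 1: A_strand = π(2.1400e-03)² = 1.439e-05 m²; R₁ = ρL/(N·A_s) = (2.68×10^-8)(313)/(37×1.439e-05) = 0.01576 Ω
Section 2: A = π(d/2)² = π(1.0850e-02 m)² = 3.698e-04 m²
R₂ = (2.68×10^-8)(3450)/(3.698e-04) = 0.25 Ω
R = R₁ + R₂ = 0.2658 Ω
P = I²R = (448)² × 0.2658 = 53300 W

53300 W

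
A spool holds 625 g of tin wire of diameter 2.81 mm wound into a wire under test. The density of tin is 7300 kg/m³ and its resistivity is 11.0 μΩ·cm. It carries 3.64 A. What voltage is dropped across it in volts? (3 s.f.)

0.891 V

ρ = 11.0 μΩ·cm = 1.10×10^-7 Ω·m
A = π(d/2)² = π(1.4050e-03 m)² = 6.2016e-06 m²
L = m/(density·A) = 0.625/(7300×6.2016e-06) = 13.81 m
R = ρL/A = (1.10×10^-7)(13.81)/(6.2016e-06) = 0.2449 Ω
V = IR = 3.64 × 0.2449 = 0.891 V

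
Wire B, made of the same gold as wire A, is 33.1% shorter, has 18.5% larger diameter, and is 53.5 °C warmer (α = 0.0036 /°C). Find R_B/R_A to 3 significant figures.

0.568

R ∝ ρL/d² with ρ ∝ (1+αΔT), so R_B/R_A = (1 − 33.1/100) × (1 + 18.5/100)⁻² × (1 + 0.0036×53.5)
= 0.669 × 0.7121 × 1.193 = 0.568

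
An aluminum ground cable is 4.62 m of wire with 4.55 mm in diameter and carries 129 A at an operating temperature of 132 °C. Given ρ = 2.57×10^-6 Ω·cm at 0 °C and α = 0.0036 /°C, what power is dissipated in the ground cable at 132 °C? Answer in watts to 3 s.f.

ρ = 2.57×10^-6 Ω·cm = 2.57×10^-8 Ω·m
A = π(d/2)² = π(2.2750e-03 m)² = 1.626e-05 m²
R₍0₎ = ρL/A = (2.57×10^-8)(4.62)/(1.626e-05) = 0.007302 Ω
R₍132₎ = R₍0₎(1 + αΔT) = 0.007302 × (1 + 0.0036×132) = 0.01077 Ω
P = I²R = (129)² × 0.01077 = 179 W

179 W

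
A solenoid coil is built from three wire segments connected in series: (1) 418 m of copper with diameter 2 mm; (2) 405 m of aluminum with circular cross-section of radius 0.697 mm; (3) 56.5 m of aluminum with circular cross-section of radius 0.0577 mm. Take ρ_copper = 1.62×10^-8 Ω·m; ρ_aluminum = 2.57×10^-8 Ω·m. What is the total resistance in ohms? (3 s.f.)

Seg 1: A = π(d/2)² = π(1.0000e-03 m)² = 3.142e-06 m²
R_1 = (1.62×10^-8)(418)/(3.142e-06) = 2.155 Ω
Seg 2: A = πr² = π(6.9700e-04 m)² = 1.526e-06 m²
R_2 = (2.57×10^-8)(405)/(1.526e-06) = 6.82 Ω
Seg 3: A = πr² = π(5.7700e-05 m)² = 1.046e-08 m²
R_3 = (2.57×10^-8)(56.5)/(1.046e-08) = 138.8 Ω
R_total = R_1 + R_2 + R_3 = 148 Ω

148 Ω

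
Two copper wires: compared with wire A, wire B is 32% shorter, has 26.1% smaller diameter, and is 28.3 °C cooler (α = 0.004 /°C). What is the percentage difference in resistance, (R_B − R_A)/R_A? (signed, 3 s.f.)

10.4%

R ∝ ρL/d² with ρ ∝ (1+αΔT), so R_B/R_A = (1 − 32/100) × (1 − 26.1/100)⁻² × (1 − 0.004×28.3)
= 0.68 × 1.831 × 0.8868 = 1.104
(R_B − R_A)/R_A = 1.104 − 1 = 10.4%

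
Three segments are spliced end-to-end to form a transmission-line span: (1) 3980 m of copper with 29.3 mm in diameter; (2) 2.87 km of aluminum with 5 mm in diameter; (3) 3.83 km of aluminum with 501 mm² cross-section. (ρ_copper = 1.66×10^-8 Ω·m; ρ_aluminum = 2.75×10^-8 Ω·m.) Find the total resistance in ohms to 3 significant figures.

Seg 1: A = π(d/2)² = π(1.4650e-02 m)² = 6.743e-04 m²
R_1 = (1.66×10^-8)(3980)/(6.743e-04) = 0.09799 Ω
Seg 2: A = π(d/2)² = π(2.5000e-03 m)² = 1.963e-05 m²
R_2 = (2.75×10^-8)(2870)/(1.963e-05) = 4.02 Ω
Seg 3: A = 501 mm² = 5.010e-04 m²
R_3 = (2.75×10^-8)(3830)/(5.010e-04) = 0.2102 Ω
R_total = R_1 + R_2 + R_3 = 4.33 Ω

4.33 Ω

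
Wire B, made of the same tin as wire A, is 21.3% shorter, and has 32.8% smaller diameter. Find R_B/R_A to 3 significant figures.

R ∝ L/d², so R_B/R_A = (1 − 21.3/100) × (1 − 32.8/100)⁻²
= 0.787 × 2.214 = 1.74

1.74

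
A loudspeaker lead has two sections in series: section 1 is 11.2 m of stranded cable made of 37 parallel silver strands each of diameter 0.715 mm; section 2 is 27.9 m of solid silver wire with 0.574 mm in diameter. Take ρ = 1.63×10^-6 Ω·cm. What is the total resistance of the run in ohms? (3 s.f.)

1.77 Ω

ρ = 1.63×10^-6 Ω·cm = 1.63×10^-8 Ω·m
Section 1: A_strand = π(3.5750e-04)² = 4.015e-07 m²; R₁ = ρL/(N·A_s) = (1.63×10^-8)(11.2)/(37×4.015e-07) = 0.01229 Ω
Section 2: A = π(d/2)² = π(2.8700e-04 m)² = 2.588e-07 m²
R₂ = (1.63×10^-8)(27.9)/(2.588e-07) = 1.757 Ω
R = R₁ + R₂ = 1.77 Ω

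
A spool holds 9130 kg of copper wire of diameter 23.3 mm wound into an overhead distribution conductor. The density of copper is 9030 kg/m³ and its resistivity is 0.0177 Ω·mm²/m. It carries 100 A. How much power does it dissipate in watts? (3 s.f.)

ρ = 0.0177 Ω·mm²/m = 1.77×10^-8 Ω·m
A = π(d/2)² = π(1.1650e-02 m)² = 4.2638e-04 m²
L = m/(density·A) = 9130/(9030×4.2638e-04) = 2371 m
R = ρL/A = (1.77×10^-8)(2371)/(4.2638e-04) = 0.09844 Ω
P = I²R = (100)² × 0.09844 = 984 W

984 W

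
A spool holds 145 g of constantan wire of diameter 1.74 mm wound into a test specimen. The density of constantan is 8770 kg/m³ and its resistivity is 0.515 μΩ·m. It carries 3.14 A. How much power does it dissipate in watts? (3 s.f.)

14.8 W

ρ = 0.515 μΩ·m = 5.15×10^-7 Ω·m
A = π(d/2)² = π(8.7000e-04 m)² = 2.3779e-06 m²
L = m/(density·A) = 0.145/(8770×2.3779e-06) = 6.953 m
R = ρL/A = (5.15×10^-7)(6.953)/(2.3779e-06) = 1.506 Ω
P = I²R = (3.14)² × 1.506 = 14.8 W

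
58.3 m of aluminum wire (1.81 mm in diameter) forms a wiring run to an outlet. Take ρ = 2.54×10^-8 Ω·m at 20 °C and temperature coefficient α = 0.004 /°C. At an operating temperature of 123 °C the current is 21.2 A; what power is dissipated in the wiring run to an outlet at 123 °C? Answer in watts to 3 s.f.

365 W

A = π(d/2)² = π(9.0500e-04 m)² = 2.573e-06 m²
R₍20₎ = ρL/A = (2.54×10^-8)(58.3)/(2.573e-06) = 0.5755 Ω
R₍123₎ = R₍20₎(1 + αΔT) = 0.5755 × (1 + 0.004×103) = 0.8126 Ω
P = I²R = (21.2)² × 0.8126 = 365 W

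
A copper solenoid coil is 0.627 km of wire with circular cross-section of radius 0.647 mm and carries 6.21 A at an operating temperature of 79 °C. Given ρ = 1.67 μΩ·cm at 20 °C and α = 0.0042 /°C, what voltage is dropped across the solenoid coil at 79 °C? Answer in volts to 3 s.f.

ρ = 1.67 μΩ·cm = 1.67×10^-8 Ω·m
A = πr² = π(6.4700e-04 m)² = 1.315e-06 m²
R₍20₎ = ρL/A = (1.67×10^-8)(627)/(1.315e-06) = 7.962 Ω
R₍79₎ = R₍20₎(1 + αΔT) = 7.962 × (1 + 0.0042×59) = 9.935 Ω
V = IR = 6.21 × 9.935 = 61.7 V

61.7 V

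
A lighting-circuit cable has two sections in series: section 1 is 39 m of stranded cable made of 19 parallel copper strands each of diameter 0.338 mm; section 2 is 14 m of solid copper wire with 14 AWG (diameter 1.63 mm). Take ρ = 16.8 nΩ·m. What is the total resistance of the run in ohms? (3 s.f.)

ρ = 16.8 nΩ·m = 1.68×10^-8 Ω·m
Section 1: A_strand = π(1.6900e-04)² = 8.973e-08 m²; R₁ = ρL/(N·A_s) = (1.68×10^-8)(39)/(19×8.973e-08) = 0.3843 Ω
Section 2: A = π(1.63/2 mm)² = π(8.1500e-04 m)² = 2.087e-06 m²
R₂ = (1.68×10^-8)(14)/(2.087e-06) = 0.1127 Ω
R = R₁ + R₂ = 0.497 Ω

0.497 Ω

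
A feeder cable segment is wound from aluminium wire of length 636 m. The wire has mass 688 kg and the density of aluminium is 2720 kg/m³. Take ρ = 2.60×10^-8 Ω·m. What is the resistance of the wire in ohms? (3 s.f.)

0.0416 Ω

A = m/(density·L) = 688/(2720×636) = 3.9771e-04 m²
R = ρL/A = (2.60×10^-8)(636)/(3.9771e-04) = 0.0416 Ω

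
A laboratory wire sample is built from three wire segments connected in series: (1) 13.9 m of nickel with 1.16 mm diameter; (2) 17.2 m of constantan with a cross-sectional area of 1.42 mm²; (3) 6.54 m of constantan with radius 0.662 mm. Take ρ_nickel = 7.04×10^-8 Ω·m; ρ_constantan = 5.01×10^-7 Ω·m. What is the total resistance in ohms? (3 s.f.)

9.37 Ω

Seg 1: A = π(d/2)² = π(5.8000e-04 m)² = 1.057e-06 m²
R_1 = (7.04×10^-8)(13.9)/(1.057e-06) = 0.9259 Ω
Seg 2: A = 1.42 mm² = 1.420e-06 m²
R_2 = (5.01×10^-7)(17.2)/(1.420e-06) = 6.068 Ω
Seg 3: A = πr² = π(6.6200e-04 m)² = 1.377e-06 m²
R_3 = (5.01×10^-7)(6.54)/(1.377e-06) = 2.38 Ω
R_total = R_1 + R_2 + R_3 = 9.37 Ω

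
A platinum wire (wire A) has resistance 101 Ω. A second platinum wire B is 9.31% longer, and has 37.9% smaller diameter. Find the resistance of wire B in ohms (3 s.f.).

286 Ω

R ∝ L/d², so R_B/R_A = (1 + 9.31/100) × (1 − 37.9/100)⁻²
= 1.093 × 2.593 = 2.834
R_B = 2.834 × 101 = 286 Ω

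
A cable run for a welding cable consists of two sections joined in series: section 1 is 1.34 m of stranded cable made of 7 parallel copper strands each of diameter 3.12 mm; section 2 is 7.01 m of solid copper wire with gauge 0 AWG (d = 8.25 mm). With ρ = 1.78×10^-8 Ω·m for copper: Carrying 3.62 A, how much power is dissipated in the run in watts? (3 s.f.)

0.0364 W

Section 1: A_strand = π(1.5600e-03)² = 7.645e-06 m²; R₁ = ρL/(N·A_s) = (1.78×10^-8)(1.34)/(7×7.645e-06) = 4.457×10^-4 Ω
Section 2: A = π(8.25/2 mm)² = π(4.1250e-03 m)² = 5.346e-05 m²
R₂ = (1.78×10^-8)(7.01)/(5.346e-05) = 0.002334 Ω
R = R₁ + R₂ = 0.00278 Ω
P = I²R = (3.62)² × 0.00278 = 0.0364 W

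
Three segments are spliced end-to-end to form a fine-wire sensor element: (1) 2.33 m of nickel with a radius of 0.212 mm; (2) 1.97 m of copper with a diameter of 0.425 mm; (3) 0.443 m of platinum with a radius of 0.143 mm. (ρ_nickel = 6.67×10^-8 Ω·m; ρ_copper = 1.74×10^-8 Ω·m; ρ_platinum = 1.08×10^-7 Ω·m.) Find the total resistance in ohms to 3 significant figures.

Seg 1: A = πr² = π(2.1200e-04 m)² = 1.412e-07 m²
R_1 = (6.67×10^-8)(2.33)/(1.412e-07) = 1.101 Ω
Seg 2: A = π(d/2)² = π(2.1250e-04 m)² = 1.419e-07 m²
R_2 = (1.74×10^-8)(1.97)/(1.419e-07) = 0.2416 Ω
Seg 3: A = πr² = π(1.4300e-04 m)² = 6.424e-08 m²
R_3 = (1.08×10^-7)(0.443)/(6.424e-08) = 0.7447 Ω
R_total = R_1 + R_2 + R_3 = 2.09 Ω

2.09 Ω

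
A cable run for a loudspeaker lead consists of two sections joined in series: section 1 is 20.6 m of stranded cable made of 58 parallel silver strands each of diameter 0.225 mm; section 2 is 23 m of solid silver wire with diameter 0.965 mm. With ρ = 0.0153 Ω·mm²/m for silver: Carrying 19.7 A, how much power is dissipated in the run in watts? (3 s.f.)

ρ = 0.0153 Ω·mm²/m = 1.53×10^-8 Ω·m
Section 1: A_strand = π(1.1250e-04)² = 3.976e-08 m²; R₁ = ρL/(N·A_s) = (1.53×10^-8)(20.6)/(58×3.976e-08) = 0.1367 Ω
Section 2: A = π(d/2)² = π(4.8250e-04 m)² = 7.314e-07 m²
R₂ = (1.53×10^-8)(23)/(7.314e-07) = 0.4811 Ω
R = R₁ + R₂ = 0.6178 Ω
P = I²R = (19.7)² × 0.6178 = 240 W

240 W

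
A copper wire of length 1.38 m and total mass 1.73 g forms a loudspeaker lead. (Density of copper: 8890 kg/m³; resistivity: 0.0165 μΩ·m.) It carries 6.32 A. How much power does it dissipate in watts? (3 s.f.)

6.45 W

ρ = 0.0165 μΩ·m = 1.65×10^-8 Ω·m
A = m/(density·L) = 0.00173/(8890×1.38) = 1.4101e-07 m²
R = ρL/A = (1.65×10^-8)(1.38)/(1.4101e-07) = 0.1615 Ω
P = I²R = (6.32)² × 0.1615 = 6.45 W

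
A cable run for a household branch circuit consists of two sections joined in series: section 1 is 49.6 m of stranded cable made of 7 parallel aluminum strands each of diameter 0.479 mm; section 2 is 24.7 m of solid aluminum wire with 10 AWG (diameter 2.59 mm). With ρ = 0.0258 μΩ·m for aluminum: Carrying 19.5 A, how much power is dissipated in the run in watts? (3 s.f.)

432 W

ρ = 0.0258 μΩ·m = 2.58×10^-8 Ω·m
Section 1: A_strand = π(2.3950e-04)² = 1.802e-07 m²; R₁ = ρL/(N·A_s) = (2.58×10^-8)(49.6)/(7×1.802e-07) = 1.014 Ω
Section 2: A = π(2.59/2 mm)² = π(1.2950e-03 m)² = 5.269e-06 m²
R₂ = (2.58×10^-8)(24.7)/(5.269e-06) = 0.121 Ω
R = R₁ + R₂ = 1.135 Ω
P = I²R = (19.5)² × 1.135 = 432 W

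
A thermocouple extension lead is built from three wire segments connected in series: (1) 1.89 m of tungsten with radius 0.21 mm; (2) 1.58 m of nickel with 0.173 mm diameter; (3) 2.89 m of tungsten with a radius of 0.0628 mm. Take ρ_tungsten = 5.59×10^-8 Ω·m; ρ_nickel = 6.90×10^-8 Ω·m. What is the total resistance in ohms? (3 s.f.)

18.4 Ω

Seg 1: A = πr² = π(2.1000e-04 m)² = 1.385e-07 m²
R_1 = (5.59×10^-8)(1.89)/(1.385e-07) = 0.7626 Ω
Seg 2: A = π(d/2)² = π(8.6500e-05 m)² = 2.351e-08 m²
R_2 = (6.90×10^-8)(1.58)/(2.351e-08) = 4.638 Ω
Seg 3: A = πr² = π(6.2800e-05 m)² = 1.239e-08 m²
R_3 = (5.59×10^-8)(2.89)/(1.239e-08) = 13.04 Ω
R_total = R_1 + R_2 + R_3 = 18.4 Ω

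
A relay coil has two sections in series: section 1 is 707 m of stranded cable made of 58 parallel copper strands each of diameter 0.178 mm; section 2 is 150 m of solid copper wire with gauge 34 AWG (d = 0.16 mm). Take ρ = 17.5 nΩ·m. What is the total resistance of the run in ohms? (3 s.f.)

ρ = 17.5 nΩ·m = 1.75×10^-8 Ω·m
Section 1: A_strand = π(8.9000e-05)² = 2.488e-08 m²; R₁ = ρL/(N·A_s) = (1.75×10^-8)(707)/(58×2.488e-08) = 8.572 Ω
Section 2: A = π(0.16/2 mm)² = π(8.0000e-05 m)² = 2.011e-08 m²
R₂ = (1.75×10^-8)(150)/(2.011e-08) = 130.6 Ω
R = R₁ + R₂ = 139 Ω

139 Ω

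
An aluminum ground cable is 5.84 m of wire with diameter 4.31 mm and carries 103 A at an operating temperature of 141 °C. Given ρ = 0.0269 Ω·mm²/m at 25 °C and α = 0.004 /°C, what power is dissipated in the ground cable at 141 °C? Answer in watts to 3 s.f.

ρ = 0.0269 Ω·mm²/m = 2.69×10^-8 Ω·m
A = π(d/2)² = π(2.1550e-03 m)² = 1.459e-05 m²
R₍25₎ = ρL/A = (2.69×10^-8)(5.84)/(1.459e-05) = 0.01077 Ω
R₍141₎ = R₍25₎(1 + αΔT) = 0.01077 × (1 + 0.004×116) = 0.01576 Ω
P = I²R = (103)² × 0.01576 = 167 W

167 W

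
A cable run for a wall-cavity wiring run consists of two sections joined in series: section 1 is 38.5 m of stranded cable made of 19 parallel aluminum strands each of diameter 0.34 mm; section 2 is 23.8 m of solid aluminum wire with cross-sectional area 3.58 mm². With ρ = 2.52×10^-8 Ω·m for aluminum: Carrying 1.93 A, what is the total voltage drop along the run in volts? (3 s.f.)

1.41 V

Section 1: A_strand = π(1.7000e-04)² = 9.079e-08 m²; R₁ = ρL/(N·A_s) = (2.52×10^-8)(38.5)/(19×9.079e-08) = 0.5624 Ω
Section 2: A = 3.58 mm² = 3.580e-06 m²
R₂ = (2.52×10^-8)(23.8)/(3.580e-06) = 0.1675 Ω
R = R₁ + R₂ = 0.7299 Ω
V = IR = 1.93 × 0.7299 = 1.41 V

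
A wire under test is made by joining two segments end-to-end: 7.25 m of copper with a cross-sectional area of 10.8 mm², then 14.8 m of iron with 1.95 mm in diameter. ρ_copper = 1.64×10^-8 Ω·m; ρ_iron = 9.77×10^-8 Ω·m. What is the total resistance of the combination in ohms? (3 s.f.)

0.495 Ω

Segment 1: A = 10.8 mm² = 1.080e-05 m²
R₁ = ρL/A = (1.64×10^-8)(7.25)/(1.080e-05) = 0.01101 Ω
Segment 2: A = π(d/2)² = π(9.7500e-04 m)² = 2.986e-06 m²
R₂ = (9.77×10^-8)(14.8)/(2.986e-06) = 0.4842 Ω
R = R₁ + R₂ = 0.495 Ω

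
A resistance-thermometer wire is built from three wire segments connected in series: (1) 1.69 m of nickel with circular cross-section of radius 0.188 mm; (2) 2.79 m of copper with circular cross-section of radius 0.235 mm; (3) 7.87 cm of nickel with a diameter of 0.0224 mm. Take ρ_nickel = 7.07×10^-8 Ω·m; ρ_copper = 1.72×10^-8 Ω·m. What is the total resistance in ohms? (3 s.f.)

15.5 Ω

Seg 1: A = πr² = π(1.8800e-04 m)² = 1.110e-07 m²
R_1 = (7.07×10^-8)(1.69)/(1.110e-07) = 1.076 Ω
Seg 2: A = πr² = π(2.3500e-04 m)² = 1.735e-07 m²
R_2 = (1.72×10^-8)(2.79)/(1.735e-07) = 0.2766 Ω
Seg 3: A = π(d/2)² = π(1.1200e-05 m)² = 3.941e-10 m²
R_3 = (7.07×10^-8)(0.0787)/(3.941e-10) = 14.12 Ω
R_total = R_1 + R_2 + R_3 = 15.5 Ω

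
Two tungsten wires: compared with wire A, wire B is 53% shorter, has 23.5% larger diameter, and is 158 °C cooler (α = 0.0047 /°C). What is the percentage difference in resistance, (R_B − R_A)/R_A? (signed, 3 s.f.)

-92.1%

R ∝ ρL/d² with ρ ∝ (1+αΔT), so R_B/R_A = (1 − 53/100) × (1 + 23.5/100)⁻² × (1 − 0.0047×158)
= 0.47 × 0.6556 × 0.2574 = 0.07932
(R_B − R_A)/R_A = 0.07932 − 1 = -92.1%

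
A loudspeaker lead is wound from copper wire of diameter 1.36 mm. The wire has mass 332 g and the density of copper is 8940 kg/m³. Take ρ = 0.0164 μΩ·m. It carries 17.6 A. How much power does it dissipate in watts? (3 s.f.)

ρ = 0.0164 μΩ·m = 1.64×10^-8 Ω·m
A = π(d/2)² = π(6.8000e-04 m)² = 1.4527e-06 m²
L = m/(density·A) = 0.332/(8940×1.4527e-06) = 25.56 m
R = ρL/A = (1.64×10^-8)(25.56)/(1.4527e-06) = 0.2886 Ω
P = I²R = (17.6)² × 0.2886 = 89.4 W

89.4 W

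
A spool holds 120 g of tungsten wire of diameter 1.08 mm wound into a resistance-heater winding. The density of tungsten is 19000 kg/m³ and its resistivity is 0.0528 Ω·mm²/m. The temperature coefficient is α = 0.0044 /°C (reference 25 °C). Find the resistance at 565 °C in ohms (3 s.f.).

ρ = 0.0528 Ω·mm²/m = 5.28×10^-8 Ω·m
A = π(d/2)² = π(5.4000e-04 m)² = 9.1609e-07 m²
L = m/(density·A) = 0.12/(19000×9.1609e-07) = 6.894 m
R = ρL/A = (5.28×10^-8)(6.894)/(9.1609e-07) = 0.3974 Ω
R(565 °C) = 0.3974 × (1 + 0.0044×540) = 1.34 Ω

1.34 Ω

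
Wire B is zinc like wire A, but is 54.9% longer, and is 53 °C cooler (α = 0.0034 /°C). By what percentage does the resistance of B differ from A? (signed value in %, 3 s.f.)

R ∝ ρL/d² with ρ ∝ (1+αΔT), so R_B/R_A = (1 + 54.9/100) × (1 − 0.0034×53)
= 1.549 × 0.8198 = 1.27
(R_B − R_A)/R_A = 1.27 − 1 = 27.0%

27.0%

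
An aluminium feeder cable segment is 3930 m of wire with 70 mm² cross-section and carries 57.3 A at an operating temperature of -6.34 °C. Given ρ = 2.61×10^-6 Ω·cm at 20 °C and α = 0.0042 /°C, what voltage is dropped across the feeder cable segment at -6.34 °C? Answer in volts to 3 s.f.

ρ = 2.61×10^-6 Ω·cm = 2.61×10^-8 Ω·m
A = 70 mm² = 7.000e-05 m²
R₍20₎ = ρL/A = (2.61×10^-8)(3930)/(7.000e-05) = 1.465 Ω
R₍-6.34₎ = R₍20₎(1 + αΔT) = 1.465 × (1 + 0.0042×-26.3) = 1.303 Ω
V = IR = 57.3 × 1.303 = 74.7 V

74.7 V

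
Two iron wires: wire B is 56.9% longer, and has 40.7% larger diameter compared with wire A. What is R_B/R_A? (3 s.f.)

0.793

R ∝ L/d², so R_B/R_A = (1 + 56.9/100) × (1 + 40.7/100)⁻²
= 1.569 × 0.5051 = 0.793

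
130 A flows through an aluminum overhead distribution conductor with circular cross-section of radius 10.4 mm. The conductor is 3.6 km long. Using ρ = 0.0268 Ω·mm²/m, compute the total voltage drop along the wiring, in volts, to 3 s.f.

36.9 V

ρ = 0.0268 Ω·mm²/m = 2.68×10^-8 Ω·m
A = πr² = π(1.0400e-02 m)² = 3.398e-04 m²
R = ρL/A = (2.68×10^-8)(3600)/(3.398e-04) = 0.2839 Ω
V = IR = 130 × 0.2839 = 36.9 V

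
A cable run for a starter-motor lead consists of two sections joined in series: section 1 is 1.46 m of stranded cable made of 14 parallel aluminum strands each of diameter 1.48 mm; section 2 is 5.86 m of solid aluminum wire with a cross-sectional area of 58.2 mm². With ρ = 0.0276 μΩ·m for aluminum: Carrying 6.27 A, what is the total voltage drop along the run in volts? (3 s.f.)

0.0279 V

ρ = 0.0276 μΩ·m = 2.76×10^-8 Ω·m
Section 1: A_strand = π(7.4000e-04)² = 1.720e-06 m²; R₁ = ρL/(N·A_s) = (2.76×10^-8)(1.46)/(14×1.720e-06) = 0.001673 Ω
Section 2: A = 58.2 mm² = 5.820e-05 m²
R₂ = (2.76×10^-8)(5.86)/(5.820e-05) = 0.002779 Ω
R = R₁ + R₂ = 0.004452 Ω
V = IR = 6.27 × 0.004452 = 0.0279 V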